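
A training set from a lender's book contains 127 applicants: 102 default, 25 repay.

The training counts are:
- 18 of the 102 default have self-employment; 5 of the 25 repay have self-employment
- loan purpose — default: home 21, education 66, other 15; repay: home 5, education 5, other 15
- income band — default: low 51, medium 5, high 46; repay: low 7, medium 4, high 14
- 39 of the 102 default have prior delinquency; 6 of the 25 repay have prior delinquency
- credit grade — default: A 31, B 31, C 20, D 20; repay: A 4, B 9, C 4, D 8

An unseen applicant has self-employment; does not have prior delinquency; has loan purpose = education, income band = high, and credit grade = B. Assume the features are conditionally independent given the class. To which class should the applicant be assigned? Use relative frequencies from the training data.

default: (102/127) × (18/102) × (66/102) × (46/102) × (63/102) × (31/102) ≈ 0.00776376
repay: (25/127) × (5/25) × (5/25) × (14/25) × (19/25) × (9/25) ≈ 0.00120643
Highest score → default.

default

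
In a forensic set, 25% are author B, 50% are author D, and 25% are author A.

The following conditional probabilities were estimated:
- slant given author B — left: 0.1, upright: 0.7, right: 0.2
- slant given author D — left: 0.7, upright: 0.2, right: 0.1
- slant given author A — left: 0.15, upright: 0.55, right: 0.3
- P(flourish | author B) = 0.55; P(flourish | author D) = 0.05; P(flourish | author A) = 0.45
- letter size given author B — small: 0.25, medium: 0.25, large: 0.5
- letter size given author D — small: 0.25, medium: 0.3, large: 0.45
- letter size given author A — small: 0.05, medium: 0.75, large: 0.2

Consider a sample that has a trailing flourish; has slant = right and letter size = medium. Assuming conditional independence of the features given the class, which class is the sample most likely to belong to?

author A

author B: 0.25 × 0.2 × 0.55 × 0.25 = 0.006875
author D: 0.5 × 0.1 × 0.05 × 0.3 = 0.00075
author A: 0.25 × 0.3 × 0.45 × 0.75 = 0.0253125
Highest score → author A.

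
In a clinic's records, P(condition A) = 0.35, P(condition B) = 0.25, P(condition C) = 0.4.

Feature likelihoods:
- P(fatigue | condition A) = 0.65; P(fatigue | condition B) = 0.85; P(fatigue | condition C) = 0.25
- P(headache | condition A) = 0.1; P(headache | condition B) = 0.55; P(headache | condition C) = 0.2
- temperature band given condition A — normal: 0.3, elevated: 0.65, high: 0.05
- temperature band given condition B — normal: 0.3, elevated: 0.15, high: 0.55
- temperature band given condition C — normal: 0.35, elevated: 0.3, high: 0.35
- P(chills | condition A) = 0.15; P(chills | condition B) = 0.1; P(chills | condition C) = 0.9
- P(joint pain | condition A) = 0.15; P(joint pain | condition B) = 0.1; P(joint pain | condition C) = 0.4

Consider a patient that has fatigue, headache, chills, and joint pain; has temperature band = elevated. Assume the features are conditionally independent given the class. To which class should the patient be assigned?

condition A: 0.35 × 0.65 × 0.1 × 0.65 × 0.15 × 0.15 = 0.00033271875
condition B: 0.25 × 0.85 × 0.55 × 0.15 × 0.1 × 0.1 = 0.0001753125
condition C: 0.4 × 0.25 × 0.2 × 0.3 × 0.9 × 0.4 = 0.00216
Highest score → condition C.

condition C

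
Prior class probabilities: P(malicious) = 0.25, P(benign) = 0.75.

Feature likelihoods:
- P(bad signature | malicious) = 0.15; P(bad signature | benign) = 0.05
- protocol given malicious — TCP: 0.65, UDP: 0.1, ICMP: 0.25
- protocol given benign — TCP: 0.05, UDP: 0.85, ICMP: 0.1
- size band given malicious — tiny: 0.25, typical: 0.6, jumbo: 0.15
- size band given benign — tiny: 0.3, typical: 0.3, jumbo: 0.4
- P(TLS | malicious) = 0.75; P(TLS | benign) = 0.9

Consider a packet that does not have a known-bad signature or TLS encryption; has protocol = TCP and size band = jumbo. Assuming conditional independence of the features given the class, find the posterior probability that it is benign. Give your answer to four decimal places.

malicious: 0.25 × (1−0.15) × 0.65 × 0.15 × (1−0.75) = 0.0051796875
benign: 0.75 × (1−0.05) × 0.05 × 0.4 × (1−0.9) = 0.001425
P(benign | x) = 0.001425 / 0.0066046875 ≈ 0.2158

0.2158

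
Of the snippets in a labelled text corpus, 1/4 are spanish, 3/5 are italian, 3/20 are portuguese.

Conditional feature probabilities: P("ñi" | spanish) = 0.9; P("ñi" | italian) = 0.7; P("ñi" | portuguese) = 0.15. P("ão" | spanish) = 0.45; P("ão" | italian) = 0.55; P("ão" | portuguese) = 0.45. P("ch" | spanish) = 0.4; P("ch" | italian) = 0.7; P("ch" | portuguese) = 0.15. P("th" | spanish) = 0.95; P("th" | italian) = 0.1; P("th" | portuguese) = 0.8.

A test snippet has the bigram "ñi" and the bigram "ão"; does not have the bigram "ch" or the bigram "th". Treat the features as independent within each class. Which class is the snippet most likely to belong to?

italian

spanish: 0.25 × 0.9 × 0.45 × (1−0.4) × (1−0.95) = 0.0030375
italian: 0.6 × 0.7 × 0.55 × (1−0.7) × (1−0.1) = 0.06237
portuguese: 0.15 × 0.15 × 0.45 × (1−0.15) × (1−0.8) = 0.00172125
Highest score → italian.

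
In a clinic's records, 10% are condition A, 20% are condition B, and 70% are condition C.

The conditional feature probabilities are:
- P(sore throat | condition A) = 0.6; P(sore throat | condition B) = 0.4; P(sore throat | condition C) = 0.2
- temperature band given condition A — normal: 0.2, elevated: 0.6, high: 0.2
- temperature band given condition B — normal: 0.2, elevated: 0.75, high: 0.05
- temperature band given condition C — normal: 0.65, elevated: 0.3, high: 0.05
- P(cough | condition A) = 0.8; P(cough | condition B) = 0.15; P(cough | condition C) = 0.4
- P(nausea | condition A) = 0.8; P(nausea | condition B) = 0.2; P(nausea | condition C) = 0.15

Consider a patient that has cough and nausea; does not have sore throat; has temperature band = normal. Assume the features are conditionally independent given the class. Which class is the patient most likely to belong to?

condition C

condition A: 0.1 × (1−0.6) × 0.2 × 0.8 × 0.8 = 0.00512
condition B: 0.2 × (1−0.4) × 0.2 × 0.15 × 0.2 = 0.00072
condition C: 0.7 × (1−0.2) × 0.65 × 0.4 × 0.15 = 0.02184
Highest score → condition C.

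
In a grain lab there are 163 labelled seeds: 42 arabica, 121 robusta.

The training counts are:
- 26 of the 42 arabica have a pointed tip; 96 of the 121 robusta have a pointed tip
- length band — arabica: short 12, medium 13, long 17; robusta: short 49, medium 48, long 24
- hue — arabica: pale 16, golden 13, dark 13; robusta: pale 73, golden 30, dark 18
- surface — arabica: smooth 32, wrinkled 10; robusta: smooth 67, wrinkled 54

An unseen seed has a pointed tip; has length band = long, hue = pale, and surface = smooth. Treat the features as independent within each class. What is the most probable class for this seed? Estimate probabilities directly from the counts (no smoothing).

arabica: (42/163) × (26/42) × (17/42) × (16/42) × (32/42) ≈ 0.0187394
robusta: (121/163) × (96/121) × (24/121) × (73/121) × (67/121) ≈ 0.0390244
Highest score → robusta.

robusta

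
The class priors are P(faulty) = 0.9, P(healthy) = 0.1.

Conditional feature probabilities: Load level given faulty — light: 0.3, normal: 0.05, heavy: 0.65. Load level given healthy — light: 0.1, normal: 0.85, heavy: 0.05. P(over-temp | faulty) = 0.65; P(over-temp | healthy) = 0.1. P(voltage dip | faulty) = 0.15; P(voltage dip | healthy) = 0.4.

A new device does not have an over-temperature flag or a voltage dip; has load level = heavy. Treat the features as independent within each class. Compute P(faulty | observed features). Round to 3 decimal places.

faulty: 0.9 × 0.65 × (1−0.65) × (1−0.15) = 0.1740375
healthy: 0.1 × 0.05 × (1−0.1) × (1−0.4) = 0.0027
P(faulty | x) = 0.1740375 / 0.1767375 ≈ 0.985

0.985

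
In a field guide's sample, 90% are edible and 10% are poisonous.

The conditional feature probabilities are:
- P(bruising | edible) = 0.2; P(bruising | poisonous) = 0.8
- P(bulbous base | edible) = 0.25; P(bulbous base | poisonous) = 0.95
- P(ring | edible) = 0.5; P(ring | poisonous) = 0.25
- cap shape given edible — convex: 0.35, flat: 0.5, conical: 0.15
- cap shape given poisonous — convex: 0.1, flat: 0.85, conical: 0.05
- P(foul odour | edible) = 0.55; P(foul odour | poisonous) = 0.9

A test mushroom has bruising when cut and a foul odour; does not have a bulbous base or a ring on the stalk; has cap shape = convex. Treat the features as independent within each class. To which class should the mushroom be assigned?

edible: 0.9 × 0.2 × (1−0.25) × (1−0.5) × 0.35 × 0.55 = 0.01299375
poisonous: 0.1 × 0.8 × (1−0.95) × (1−0.25) × 0.1 × 0.9 = 0.00027
Highest score → edible.

edible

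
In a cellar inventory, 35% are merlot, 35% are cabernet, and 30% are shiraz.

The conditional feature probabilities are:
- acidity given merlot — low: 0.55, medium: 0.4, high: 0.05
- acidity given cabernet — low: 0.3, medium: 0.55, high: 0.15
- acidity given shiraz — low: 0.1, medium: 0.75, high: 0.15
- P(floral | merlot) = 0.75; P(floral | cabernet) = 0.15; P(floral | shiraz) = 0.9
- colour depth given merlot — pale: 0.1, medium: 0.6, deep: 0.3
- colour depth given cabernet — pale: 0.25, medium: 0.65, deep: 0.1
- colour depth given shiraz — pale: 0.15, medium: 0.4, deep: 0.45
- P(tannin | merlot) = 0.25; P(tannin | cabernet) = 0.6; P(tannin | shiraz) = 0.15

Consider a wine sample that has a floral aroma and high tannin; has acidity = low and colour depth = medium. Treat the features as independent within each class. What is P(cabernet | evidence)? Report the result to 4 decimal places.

merlot: 0.35 × 0.55 × 0.75 × 0.6 × 0.25 = 0.02165625
cabernet: 0.35 × 0.3 × 0.15 × 0.65 × 0.6 = 0.0061425
shiraz: 0.3 × 0.1 × 0.9 × 0.4 × 0.15 = 0.00162
P(cabernet | x) = 0.0061425 / 0.02941875 ≈ 0.2088

0.2088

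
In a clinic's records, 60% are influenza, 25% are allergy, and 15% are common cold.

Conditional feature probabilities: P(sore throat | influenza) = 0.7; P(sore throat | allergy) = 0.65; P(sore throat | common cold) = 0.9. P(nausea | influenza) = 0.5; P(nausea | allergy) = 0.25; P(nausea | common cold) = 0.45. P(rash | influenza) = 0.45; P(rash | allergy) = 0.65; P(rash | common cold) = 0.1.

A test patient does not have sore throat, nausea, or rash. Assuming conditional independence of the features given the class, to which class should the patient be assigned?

influenza

influenza: 0.6 × (1−0.7) × (1−0.5) × (1−0.45) = 0.0495
allergy: 0.25 × (1−0.65) × (1−0.25) × (1−0.65) = 0.02296875
common cold: 0.15 × (1−0.9) × (1−0.45) × (1−0.1) = 0.007425
Highest score → influenza.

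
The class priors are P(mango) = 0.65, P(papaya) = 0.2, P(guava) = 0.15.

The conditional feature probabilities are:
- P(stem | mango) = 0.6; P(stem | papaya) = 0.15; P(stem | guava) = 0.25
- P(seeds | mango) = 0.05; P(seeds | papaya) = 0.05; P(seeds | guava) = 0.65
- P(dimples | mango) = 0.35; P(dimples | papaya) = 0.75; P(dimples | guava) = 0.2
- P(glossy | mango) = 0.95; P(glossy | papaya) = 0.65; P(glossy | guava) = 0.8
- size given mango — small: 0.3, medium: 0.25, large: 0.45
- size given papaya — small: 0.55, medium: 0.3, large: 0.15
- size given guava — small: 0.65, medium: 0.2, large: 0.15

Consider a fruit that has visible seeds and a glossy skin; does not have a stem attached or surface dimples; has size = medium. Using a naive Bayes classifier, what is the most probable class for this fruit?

mango: 0.65 × (1−0.6) × 0.05 × (1−0.35) × 0.95 × 0.25 = 0.002006875
papaya: 0.2 × (1−0.15) × 0.05 × (1−0.75) × 0.65 × 0.3 = 0.000414375
guava: 0.15 × (1−0.25) × 0.65 × (1−0.2) × 0.8 × 0.2 = 0.00936
Highest score → guava.

guava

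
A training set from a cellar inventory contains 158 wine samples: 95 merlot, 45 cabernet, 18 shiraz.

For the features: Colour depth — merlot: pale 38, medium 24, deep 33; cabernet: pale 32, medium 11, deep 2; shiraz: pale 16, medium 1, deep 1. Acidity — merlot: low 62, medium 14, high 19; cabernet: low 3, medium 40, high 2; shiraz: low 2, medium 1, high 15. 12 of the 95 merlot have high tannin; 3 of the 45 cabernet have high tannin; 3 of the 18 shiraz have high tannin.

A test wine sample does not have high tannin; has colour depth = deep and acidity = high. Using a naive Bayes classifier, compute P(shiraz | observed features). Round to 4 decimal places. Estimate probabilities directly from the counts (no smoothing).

merlot: (95/158) × (33/95) × (19/95) × (83/95) ≈ 0.0364957
cabernet: (45/158) × (2/45) × (2/45) × (42/45) ≈ 0.000525082
shiraz: (18/158) × (1/18) × (15/18) × (15/18) ≈ 0.00439522
P(shiraz | x) = 0.00439522 / 0.041416002 ≈ 0.1061

0.1061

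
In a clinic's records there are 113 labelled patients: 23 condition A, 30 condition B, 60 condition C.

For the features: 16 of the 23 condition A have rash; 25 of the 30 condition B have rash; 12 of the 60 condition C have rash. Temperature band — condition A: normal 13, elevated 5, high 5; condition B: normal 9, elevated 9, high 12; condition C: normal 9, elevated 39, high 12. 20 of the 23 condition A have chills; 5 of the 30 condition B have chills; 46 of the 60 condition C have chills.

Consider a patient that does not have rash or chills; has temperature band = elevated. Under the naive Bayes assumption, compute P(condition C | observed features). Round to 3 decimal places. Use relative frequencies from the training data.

condition A: (23/113) × (7/23) × (5/23) × (3/23) ≈ 0.00175653
condition B: (30/113) × (5/30) × (9/30) × (25/30) ≈ 0.0110619
condition C: (60/113) × (48/60) × (39/60) × (14/60) ≈ 0.0644248
P(condition C | x) = 0.0644248 / 0.07724323 ≈ 0.834

0.834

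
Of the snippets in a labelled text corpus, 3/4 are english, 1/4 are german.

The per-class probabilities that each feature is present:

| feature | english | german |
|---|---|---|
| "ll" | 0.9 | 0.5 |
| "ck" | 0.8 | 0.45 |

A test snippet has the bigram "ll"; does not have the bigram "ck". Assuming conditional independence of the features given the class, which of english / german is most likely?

english

english: 0.75 × 0.9 × (1−0.8) = 0.135
german: 0.25 × 0.5 × (1−0.45) = 0.06875
Highest score → english.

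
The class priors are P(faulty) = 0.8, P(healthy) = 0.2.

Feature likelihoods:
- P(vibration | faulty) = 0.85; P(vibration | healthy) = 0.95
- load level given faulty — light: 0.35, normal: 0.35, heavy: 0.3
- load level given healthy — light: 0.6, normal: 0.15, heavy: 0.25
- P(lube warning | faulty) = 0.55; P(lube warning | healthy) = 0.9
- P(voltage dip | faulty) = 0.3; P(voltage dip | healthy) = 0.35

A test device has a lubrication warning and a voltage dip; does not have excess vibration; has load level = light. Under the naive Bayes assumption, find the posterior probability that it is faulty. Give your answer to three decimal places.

0.786

faulty: 0.8 × (1−0.85) × 0.35 × 0.55 × 0.3 = 0.00693
healthy: 0.2 × (1−0.95) × 0.6 × 0.9 × 0.35 = 0.00189
P(faulty | x) = 0.00693 / 0.00882 ≈ 0.786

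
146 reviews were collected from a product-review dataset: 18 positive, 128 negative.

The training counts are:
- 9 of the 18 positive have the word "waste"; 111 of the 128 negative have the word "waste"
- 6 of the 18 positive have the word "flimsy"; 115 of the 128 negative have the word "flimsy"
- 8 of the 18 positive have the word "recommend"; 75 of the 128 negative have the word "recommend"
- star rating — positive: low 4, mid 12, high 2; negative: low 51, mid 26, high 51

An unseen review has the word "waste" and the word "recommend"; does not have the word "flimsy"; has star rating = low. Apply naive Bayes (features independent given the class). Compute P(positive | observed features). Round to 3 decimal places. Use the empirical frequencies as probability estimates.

0.184

positive: (18/146) × (9/18) × (12/18) × (8/18) × (4/18) ≈ 0.00405885
negative: (128/146) × (111/128) × (13/128) × (75/128) × (51/128) ≈ 0.0180266
P(positive | x) = 0.00405885 / 0.02208545 ≈ 0.184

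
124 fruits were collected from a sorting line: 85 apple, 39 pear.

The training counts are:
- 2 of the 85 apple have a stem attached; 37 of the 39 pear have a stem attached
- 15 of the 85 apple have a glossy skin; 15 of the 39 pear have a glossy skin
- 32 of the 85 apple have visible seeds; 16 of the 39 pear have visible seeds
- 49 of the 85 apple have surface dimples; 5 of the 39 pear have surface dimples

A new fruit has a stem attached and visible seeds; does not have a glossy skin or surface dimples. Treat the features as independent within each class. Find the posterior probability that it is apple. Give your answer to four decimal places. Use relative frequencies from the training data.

apple: (85/124) × (2/85) × (70/85) × (32/85) × (36/85) ≈ 0.00211788
pear: (39/124) × (37/39) × (24/39) × (16/39) × (34/39) ≈ 0.0656744
P(apple | x) = 0.00211788 / 0.06779228 ≈ 0.0312

0.0312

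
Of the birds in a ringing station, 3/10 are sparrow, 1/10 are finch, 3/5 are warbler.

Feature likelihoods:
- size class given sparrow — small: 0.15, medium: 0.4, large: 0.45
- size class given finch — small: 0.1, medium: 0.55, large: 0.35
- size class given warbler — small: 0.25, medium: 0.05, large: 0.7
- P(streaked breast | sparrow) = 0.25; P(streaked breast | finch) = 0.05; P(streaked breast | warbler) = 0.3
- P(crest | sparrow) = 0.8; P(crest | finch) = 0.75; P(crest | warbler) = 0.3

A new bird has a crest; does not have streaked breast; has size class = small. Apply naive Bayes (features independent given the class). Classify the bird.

sparrow: 0.3 × 0.15 × (1−0.25) × 0.8 = 0.027
finch: 0.1 × 0.1 × (1−0.05) × 0.75 = 0.007125
warbler: 0.6 × 0.25 × (1−0.3) × 0.3 = 0.0315
Highest score → warbler.

warbler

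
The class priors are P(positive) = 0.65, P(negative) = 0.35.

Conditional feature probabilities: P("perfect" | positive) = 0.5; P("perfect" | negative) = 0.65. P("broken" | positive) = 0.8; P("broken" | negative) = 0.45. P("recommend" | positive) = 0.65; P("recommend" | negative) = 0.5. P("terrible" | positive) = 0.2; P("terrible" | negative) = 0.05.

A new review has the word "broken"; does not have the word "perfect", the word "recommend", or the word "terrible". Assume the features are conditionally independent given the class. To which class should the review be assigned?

positive

positive: 0.65 × (1−0.5) × 0.8 × (1−0.65) × (1−0.2) = 0.0728
negative: 0.35 × (1−0.65) × 0.45 × (1−0.5) × (1−0.05) = 0.026184375
Highest score → positive.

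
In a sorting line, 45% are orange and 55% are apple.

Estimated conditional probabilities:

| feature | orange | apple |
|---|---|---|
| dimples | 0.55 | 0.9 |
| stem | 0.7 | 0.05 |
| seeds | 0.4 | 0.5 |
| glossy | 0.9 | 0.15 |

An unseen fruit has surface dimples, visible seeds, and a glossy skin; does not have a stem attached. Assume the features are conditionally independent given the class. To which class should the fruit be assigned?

orange: 0.45 × 0.55 × (1−0.7) × 0.4 × 0.9 = 0.02673
apple: 0.55 × 0.9 × (1−0.05) × 0.5 × 0.15 = 0.03526875
Highest score → apple.

apple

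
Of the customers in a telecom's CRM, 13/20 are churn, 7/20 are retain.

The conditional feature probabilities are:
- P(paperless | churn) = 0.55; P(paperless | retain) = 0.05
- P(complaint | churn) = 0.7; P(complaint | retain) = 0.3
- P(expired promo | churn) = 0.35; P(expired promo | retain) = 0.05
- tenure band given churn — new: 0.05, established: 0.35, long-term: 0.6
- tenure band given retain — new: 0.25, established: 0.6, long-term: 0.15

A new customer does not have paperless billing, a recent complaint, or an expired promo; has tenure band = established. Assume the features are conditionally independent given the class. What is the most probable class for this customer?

churn: 0.65 × (1−0.55) × (1−0.7) × (1−0.35) × 0.35 = 0.019963125
retain: 0.35 × (1−0.05) × (1−0.3) × (1−0.05) × 0.6 = 0.1326675
Highest score → retain.

retain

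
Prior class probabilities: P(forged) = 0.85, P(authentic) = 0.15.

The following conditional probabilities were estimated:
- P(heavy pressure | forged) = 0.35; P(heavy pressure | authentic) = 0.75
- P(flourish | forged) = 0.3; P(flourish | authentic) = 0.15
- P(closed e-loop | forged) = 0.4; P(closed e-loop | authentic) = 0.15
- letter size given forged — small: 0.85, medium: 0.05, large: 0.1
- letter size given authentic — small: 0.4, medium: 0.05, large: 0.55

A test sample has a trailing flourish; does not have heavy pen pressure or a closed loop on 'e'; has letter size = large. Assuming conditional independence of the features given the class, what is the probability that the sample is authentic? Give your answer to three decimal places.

0.209

forged: 0.85 × (1−0.35) × 0.3 × (1−0.4) × 0.1 = 0.009945
authentic: 0.15 × (1−0.75) × 0.15 × (1−0.15) × 0.55 = 0.0026296875
P(authentic | x) = 0.0026296875 / 0.0125746875 ≈ 0.209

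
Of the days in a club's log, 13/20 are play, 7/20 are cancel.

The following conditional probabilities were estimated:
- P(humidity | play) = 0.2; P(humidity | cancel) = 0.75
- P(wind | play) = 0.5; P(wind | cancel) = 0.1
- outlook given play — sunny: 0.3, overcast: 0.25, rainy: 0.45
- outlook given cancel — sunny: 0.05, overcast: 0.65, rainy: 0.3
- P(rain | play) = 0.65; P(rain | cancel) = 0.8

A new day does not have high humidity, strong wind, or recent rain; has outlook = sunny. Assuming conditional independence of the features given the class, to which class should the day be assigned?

play

play: 0.65 × (1−0.2) × (1−0.5) × 0.3 × (1−0.65) = 0.0273
cancel: 0.35 × (1−0.75) × (1−0.1) × 0.05 × (1−0.8) = 0.0007875
Highest score → play.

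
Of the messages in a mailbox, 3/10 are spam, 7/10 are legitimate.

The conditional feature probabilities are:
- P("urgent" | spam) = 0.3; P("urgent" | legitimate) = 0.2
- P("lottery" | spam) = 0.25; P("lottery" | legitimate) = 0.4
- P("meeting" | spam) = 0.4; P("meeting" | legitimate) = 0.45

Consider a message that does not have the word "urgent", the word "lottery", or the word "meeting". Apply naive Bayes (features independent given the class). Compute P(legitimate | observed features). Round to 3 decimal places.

spam: 0.3 × (1−0.3) × (1−0.25) × (1−0.4) = 0.0945
legitimate: 0.7 × (1−0.2) × (1−0.4) × (1−0.45) = 0.1848
P(legitimate | x) = 0.1848 / 0.2793 ≈ 0.662

0.662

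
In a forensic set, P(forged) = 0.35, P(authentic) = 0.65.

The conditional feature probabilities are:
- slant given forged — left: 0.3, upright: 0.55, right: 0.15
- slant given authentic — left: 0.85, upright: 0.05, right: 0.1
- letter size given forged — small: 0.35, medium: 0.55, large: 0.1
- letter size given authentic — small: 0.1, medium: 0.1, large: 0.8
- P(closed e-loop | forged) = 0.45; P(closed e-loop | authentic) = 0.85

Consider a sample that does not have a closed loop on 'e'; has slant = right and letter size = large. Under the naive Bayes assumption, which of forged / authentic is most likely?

forged: 0.35 × 0.15 × 0.1 × (1−0.45) = 0.0028875
authentic: 0.65 × 0.1 × 0.8 × (1−0.85) = 0.0078
Highest score → authentic.

authentic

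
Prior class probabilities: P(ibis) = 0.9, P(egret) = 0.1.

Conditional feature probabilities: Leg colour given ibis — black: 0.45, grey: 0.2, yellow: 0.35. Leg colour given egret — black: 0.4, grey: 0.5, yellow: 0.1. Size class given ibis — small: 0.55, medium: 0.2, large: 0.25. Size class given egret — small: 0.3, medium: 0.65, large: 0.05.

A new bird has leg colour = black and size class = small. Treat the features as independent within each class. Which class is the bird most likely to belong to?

ibis: 0.9 × 0.45 × 0.55 = 0.22275
egret: 0.1 × 0.4 × 0.3 = 0.012
Highest score → ibis.

ibis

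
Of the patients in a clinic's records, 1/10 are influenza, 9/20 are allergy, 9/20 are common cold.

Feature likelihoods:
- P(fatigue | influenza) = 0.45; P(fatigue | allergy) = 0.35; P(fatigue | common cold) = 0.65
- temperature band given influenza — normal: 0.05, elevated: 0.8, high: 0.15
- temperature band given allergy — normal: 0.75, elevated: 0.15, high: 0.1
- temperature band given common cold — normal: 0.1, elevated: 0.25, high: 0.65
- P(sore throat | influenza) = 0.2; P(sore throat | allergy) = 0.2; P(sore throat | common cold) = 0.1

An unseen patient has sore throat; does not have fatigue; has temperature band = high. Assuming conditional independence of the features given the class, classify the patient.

influenza: 0.1 × (1−0.45) × 0.15 × 0.2 = 0.00165
allergy: 0.45 × (1−0.35) × 0.1 × 0.2 = 0.00585
common cold: 0.45 × (1−0.65) × 0.65 × 0.1 = 0.0102375
Highest score → common cold.

common cold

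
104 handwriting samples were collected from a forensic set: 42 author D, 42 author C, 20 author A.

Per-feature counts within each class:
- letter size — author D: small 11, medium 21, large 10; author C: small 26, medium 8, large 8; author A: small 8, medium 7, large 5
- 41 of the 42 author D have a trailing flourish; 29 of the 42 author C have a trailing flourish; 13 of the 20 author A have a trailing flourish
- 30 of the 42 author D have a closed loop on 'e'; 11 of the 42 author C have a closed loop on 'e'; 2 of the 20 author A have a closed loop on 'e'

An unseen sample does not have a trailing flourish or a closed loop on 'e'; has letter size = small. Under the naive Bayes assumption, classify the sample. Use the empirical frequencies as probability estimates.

author D: (42/104) × (11/42) × (1/42) × (12/42) ≈ 0.000719519
author C: (42/104) × (26/42) × (13/42) × (31/42) ≈ 0.0571145
author A: (20/104) × (8/20) × (7/20) × (18/20) ≈ 0.0242308
Highest score → author C.

author C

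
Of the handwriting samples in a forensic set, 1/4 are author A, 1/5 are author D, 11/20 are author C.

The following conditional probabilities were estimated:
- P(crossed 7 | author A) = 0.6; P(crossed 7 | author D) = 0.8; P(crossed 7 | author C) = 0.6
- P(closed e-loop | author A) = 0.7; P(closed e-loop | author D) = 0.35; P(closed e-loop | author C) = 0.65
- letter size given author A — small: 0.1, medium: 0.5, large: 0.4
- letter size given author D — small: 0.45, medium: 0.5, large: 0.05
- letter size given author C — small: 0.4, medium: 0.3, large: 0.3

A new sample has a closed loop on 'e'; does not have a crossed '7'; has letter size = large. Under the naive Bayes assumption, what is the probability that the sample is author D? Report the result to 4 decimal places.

author A: 0.25 × (1−0.6) × 0.7 × 0.4 = 0.028
author D: 0.2 × (1−0.8) × 0.35 × 0.05 = 0.0007
author C: 0.55 × (1−0.6) × 0.65 × 0.3 = 0.0429
P(author D | x) = 0.0007 / 0.0716 ≈ 0.0098

0.0098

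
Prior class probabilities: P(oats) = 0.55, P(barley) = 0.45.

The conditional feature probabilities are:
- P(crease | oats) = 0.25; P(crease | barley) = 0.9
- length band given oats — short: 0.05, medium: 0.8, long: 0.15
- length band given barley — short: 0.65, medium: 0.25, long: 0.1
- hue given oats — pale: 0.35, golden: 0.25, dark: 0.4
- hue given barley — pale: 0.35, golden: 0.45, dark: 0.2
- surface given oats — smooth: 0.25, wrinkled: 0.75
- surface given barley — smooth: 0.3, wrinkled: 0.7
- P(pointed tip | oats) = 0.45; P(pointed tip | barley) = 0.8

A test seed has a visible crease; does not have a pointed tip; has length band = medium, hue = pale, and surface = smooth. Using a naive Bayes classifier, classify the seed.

oats: 0.55 × 0.25 × 0.8 × 0.35 × 0.25 × (1−0.45) = 0.00529375
barley: 0.45 × 0.9 × 0.25 × 0.35 × 0.3 × (1−0.8) = 0.00212625
Highest score → oats.

oats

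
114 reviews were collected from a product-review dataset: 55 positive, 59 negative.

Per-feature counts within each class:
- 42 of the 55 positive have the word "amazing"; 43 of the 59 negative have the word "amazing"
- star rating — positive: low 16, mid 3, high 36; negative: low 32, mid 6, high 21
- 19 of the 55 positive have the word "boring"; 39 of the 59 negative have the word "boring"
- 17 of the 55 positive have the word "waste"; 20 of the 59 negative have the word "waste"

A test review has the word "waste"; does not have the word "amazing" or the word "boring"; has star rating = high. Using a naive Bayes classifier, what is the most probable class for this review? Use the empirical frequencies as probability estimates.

positive: (55/114) × (13/55) × (36/55) × (36/55) × (17/55) ≈ 0.015101
negative: (59/114) × (16/59) × (21/59) × (20/59) × (20/59) ≈ 0.00574035
Highest score → positive.

positive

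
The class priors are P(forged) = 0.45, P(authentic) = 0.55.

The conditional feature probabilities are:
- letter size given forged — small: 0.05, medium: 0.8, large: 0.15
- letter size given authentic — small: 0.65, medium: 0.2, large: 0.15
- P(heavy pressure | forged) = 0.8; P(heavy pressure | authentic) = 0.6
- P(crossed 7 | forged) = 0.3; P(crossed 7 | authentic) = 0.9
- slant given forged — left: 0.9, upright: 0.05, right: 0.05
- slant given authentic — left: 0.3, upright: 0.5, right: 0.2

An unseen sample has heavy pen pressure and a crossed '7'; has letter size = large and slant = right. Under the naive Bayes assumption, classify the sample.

forged: 0.45 × 0.15 × 0.8 × 0.3 × 0.05 = 0.00081
authentic: 0.55 × 0.15 × 0.6 × 0.9 × 0.2 = 0.00891
Highest score → authentic.

authentic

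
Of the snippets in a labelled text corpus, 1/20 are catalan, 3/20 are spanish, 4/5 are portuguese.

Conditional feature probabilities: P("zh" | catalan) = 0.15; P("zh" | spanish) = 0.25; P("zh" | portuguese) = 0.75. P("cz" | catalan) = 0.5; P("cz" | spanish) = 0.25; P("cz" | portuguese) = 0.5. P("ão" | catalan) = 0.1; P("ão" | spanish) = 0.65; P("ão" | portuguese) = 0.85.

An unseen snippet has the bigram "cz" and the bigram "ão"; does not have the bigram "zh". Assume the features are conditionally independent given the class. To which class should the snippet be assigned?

portuguese

catalan: 0.05 × (1−0.15) × 0.5 × 0.1 = 0.002125
spanish: 0.15 × (1−0.25) × 0.25 × 0.65 = 0.01828125
portuguese: 0.8 × (1−0.75) × 0.5 × 0.85 = 0.085
Highest score → portuguese.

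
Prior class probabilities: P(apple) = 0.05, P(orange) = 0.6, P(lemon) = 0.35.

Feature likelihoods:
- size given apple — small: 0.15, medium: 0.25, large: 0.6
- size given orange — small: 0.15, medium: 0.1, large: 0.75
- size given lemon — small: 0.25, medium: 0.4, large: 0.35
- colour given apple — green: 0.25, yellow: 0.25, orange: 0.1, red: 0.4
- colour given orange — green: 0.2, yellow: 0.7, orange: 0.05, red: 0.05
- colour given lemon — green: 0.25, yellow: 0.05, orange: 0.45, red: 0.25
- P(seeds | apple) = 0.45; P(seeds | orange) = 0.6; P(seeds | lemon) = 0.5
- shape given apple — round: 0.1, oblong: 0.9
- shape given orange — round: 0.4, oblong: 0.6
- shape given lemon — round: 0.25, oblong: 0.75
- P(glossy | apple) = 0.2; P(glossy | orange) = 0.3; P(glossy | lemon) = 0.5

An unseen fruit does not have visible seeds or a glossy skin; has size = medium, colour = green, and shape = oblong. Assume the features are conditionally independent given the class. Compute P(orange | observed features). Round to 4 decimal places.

apple: 0.05 × 0.25 × 0.25 × (1−0.45) × 0.9 × (1−0.2) = 0.0012375
orange: 0.6 × 0.1 × 0.2 × (1−0.6) × 0.6 × (1−0.3) = 0.002016
lemon: 0.35 × 0.4 × 0.25 × (1−0.5) × 0.75 × (1−0.5) = 0.0065625
P(orange | x) = 0.002016 / 0.009816 ≈ 0.2054

0.2054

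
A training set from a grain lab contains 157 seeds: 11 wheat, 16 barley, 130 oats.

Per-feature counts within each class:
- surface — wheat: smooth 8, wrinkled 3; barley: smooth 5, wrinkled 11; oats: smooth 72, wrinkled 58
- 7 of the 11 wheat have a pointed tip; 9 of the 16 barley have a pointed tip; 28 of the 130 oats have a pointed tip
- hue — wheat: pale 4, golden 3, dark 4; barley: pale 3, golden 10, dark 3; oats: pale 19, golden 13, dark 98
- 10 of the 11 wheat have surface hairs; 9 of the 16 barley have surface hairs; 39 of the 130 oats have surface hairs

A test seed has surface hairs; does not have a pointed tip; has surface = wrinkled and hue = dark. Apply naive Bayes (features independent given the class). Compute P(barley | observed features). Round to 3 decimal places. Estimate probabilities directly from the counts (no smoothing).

0.045

wheat: (11/157) × (3/11) × (4/11) × (4/11) × (10/11) ≈ 0.00229701
barley: (16/157) × (11/16) × (7/16) × (3/16) × (9/16) ≈ 0.00323292
oats: (130/157) × (58/130) × (102/130) × (98/130) × (39/130) ≈ 0.0655525
P(barley | x) = 0.00323292 / 0.07108243 ≈ 0.045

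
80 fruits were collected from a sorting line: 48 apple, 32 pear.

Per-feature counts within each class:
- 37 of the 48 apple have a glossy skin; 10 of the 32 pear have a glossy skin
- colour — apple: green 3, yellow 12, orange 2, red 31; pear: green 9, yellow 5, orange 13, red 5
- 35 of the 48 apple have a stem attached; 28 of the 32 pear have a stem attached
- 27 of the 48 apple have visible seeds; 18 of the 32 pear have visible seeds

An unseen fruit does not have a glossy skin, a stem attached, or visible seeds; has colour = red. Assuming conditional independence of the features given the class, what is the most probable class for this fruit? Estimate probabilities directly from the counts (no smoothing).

apple: (48/80) × (11/48) × (31/48) × (13/48) × (21/48) ≈ 0.0105221
pear: (32/80) × (22/32) × (5/32) × (4/32) × (14/32) = 0.002349853515625
Highest score → apple.

apple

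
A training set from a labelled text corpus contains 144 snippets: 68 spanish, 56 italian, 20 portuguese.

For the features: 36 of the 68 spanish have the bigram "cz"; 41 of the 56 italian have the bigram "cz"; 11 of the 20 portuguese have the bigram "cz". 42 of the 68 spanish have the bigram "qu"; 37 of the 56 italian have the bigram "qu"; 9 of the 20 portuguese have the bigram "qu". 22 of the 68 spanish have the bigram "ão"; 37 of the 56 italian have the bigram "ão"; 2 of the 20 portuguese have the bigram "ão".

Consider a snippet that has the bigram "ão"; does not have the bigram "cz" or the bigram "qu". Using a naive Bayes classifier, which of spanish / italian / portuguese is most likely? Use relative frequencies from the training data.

spanish

spanish: (68/144) × (32/68) × (26/68) × (22/68) ≈ 0.0274894
italian: (56/144) × (15/56) × (19/56) × (37/56) ≈ 0.0233511
portuguese: (20/144) × (9/20) × (11/20) × (2/20) = 0.0034375
Highest score → spanish.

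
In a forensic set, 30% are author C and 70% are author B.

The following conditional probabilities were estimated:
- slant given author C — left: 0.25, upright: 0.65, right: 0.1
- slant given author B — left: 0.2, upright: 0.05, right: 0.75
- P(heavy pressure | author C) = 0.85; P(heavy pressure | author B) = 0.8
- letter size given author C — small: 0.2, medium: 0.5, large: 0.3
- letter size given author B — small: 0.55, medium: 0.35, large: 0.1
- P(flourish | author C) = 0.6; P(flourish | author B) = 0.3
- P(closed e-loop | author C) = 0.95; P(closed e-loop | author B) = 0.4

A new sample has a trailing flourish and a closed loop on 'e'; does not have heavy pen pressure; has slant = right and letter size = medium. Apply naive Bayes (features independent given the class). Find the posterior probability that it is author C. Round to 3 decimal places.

author C: 0.3 × 0.1 × (1−0.85) × 0.5 × 0.6 × 0.95 = 0.0012825
author B: 0.7 × 0.75 × (1−0.8) × 0.35 × 0.3 × 0.4 = 0.00441
P(author C | x) = 0.0012825 / 0.0056925 ≈ 0.225

0.225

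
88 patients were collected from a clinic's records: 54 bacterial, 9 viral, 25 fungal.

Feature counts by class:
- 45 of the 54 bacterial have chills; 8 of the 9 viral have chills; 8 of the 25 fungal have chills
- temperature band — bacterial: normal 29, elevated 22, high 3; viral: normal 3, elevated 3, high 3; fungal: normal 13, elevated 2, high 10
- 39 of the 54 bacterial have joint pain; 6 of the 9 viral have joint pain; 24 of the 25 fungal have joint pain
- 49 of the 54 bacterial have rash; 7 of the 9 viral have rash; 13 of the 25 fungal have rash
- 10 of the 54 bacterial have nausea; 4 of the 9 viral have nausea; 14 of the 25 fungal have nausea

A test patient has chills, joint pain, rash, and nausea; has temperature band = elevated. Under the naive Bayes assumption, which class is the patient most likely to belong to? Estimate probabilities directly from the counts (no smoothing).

bacterial

bacterial: (54/88) × (45/54) × (22/54) × (39/54) × (49/54) × (10/54) ≈ 0.0252836
viral: (9/88) × (8/9) × (3/9) × (6/9) × (7/9) × (4/9) ≈ 0.00698341
fungal: (25/88) × (8/25) × (2/25) × (24/25) × (13/25) × (14/25) ≈ 0.00203311
Highest score → bacterial.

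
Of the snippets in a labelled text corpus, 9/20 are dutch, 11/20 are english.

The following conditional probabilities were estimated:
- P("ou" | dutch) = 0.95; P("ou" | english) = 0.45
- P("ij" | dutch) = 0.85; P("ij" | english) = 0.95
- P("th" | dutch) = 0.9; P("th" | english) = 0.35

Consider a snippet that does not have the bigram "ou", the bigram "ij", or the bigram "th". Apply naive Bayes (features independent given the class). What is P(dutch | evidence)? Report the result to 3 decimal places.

dutch: 0.45 × (1−0.95) × (1−0.85) × (1−0.9) = 0.0003375
english: 0.55 × (1−0.45) × (1−0.95) × (1−0.35) = 0.00983125
P(dutch | x) = 0.0003375 / 0.01016875 ≈ 0.033

0.033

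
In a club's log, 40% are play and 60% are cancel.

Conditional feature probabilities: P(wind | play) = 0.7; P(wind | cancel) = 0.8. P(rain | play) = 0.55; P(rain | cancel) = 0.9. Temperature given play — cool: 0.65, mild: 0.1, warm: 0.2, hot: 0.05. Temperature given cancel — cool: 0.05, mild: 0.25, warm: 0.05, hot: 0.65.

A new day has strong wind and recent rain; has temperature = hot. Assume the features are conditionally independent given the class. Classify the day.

play: 0.4 × 0.7 × 0.55 × 0.05 = 0.0077
cancel: 0.6 × 0.8 × 0.9 × 0.65 = 0.2808
Highest score → cancel.

cancel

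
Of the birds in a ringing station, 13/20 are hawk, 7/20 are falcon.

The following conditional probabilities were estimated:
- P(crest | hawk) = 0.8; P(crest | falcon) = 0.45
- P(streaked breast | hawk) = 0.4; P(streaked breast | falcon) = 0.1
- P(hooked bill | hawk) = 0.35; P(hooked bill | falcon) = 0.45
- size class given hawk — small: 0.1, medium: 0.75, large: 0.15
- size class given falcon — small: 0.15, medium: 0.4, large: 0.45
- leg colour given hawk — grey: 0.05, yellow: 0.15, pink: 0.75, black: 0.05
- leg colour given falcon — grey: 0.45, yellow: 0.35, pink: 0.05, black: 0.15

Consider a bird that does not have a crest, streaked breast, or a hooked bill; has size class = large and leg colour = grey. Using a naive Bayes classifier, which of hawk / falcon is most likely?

hawk: 0.65 × (1−0.8) × (1−0.4) × (1−0.35) × 0.15 × 0.05 = 0.00038025
falcon: 0.35 × (1−0.45) × (1−0.1) × (1−0.45) × 0.45 × 0.45 = 0.01929571875
Highest score → falcon.

falcon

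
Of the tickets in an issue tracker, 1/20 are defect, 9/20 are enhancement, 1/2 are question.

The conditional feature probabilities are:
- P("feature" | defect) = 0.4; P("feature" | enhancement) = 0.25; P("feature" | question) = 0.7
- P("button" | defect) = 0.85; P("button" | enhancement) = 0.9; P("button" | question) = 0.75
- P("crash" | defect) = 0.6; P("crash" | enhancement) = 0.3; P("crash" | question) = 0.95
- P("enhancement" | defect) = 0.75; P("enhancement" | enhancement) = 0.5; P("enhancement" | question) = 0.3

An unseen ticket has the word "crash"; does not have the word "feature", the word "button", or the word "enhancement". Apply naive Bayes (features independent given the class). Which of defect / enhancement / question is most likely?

question

defect: 0.05 × (1−0.4) × (1−0.85) × 0.6 × (1−0.75) = 0.000675
enhancement: 0.45 × (1−0.25) × (1−0.9) × 0.3 × (1−0.5) = 0.0050625
question: 0.5 × (1−0.7) × (1−0.75) × 0.95 × (1−0.3) = 0.0249375
Highest score → question.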